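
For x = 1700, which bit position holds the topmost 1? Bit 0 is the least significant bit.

1700 = 11010100100
The topmost 1 is at position 10 (since 2^10 = 1024 ≤ 1700 < 2048).

10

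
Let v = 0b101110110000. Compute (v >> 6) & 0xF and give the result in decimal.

14

v = 101110110000
Shift right by 6: 101110
Mask low 4 bits: 1110 = 14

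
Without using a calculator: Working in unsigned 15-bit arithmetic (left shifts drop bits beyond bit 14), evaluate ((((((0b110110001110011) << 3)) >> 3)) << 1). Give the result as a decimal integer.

0b110110001110011 = 110110001110011
→ << 3 (mod 2^15) → 110001110011000 = 25496
→ >> 3 → 000110001110011 = 3187
→ << 1 (mod 2^15) → 001100011100110 = 6374

6374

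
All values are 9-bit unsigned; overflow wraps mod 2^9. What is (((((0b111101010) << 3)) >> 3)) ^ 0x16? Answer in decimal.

0b111101010 = 111101010
→ << 3 (mod 2^9) → 101010000 = 336
→ >> 3 → 000101010 = 42
0x16 = 000010110
→ ^ → 000111100 = 60

60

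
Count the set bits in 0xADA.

7

0xADA = 101011011010
Count the 1s: 1 + 1 + 1 + 1 + 1 + 1 + 1 = 7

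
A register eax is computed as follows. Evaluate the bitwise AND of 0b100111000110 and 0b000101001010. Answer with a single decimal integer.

a = 100111000110
b = 000101001010
AND → 000101000010 = 322

322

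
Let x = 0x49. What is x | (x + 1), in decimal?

x = 1001001 = 73
x + 1 = 1001010
OR    = 1001011 = 75
(x | (x + 1) sets the lowest cleared bit.)

75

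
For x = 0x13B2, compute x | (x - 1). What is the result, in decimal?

x = 1001110110010 = 5042
x - 1 = 1001110110001
OR    = 1001110110011 = 5043
(x | (x - 1) sets all bits below the lowest set bit.)

5043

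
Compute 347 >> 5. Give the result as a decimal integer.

347 = 101011011
shift right by 5 → 000001010 = 10
(equivalently, floor(347 / 32))

10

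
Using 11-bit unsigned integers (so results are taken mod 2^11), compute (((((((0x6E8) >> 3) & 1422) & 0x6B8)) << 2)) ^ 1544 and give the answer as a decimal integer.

0x6E8 = 11011101000
→ >> 3 → 00011011101 = 221
1422 = 10110001110
→ & → 00010001100 = 140
0x6B8 = 11010111000
→ & → 00010001000 = 136
→ << 2 (mod 2^11) → 01000100000 = 544
1544 = 11000001000
→ ^ → 10000101000 = 1064

1064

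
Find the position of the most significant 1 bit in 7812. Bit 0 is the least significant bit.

12

7812 = 1111010000100
The topmost 1 is at position 12 (since 2^12 = 4096 ≤ 7812 < 8192).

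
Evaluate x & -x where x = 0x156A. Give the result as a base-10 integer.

x = 1010101101010 = 5482
-x (two's complement) = …0101010010110
AND   = 0000000000010 = 2
(x & -x isolates the lowest set bit of x.)

2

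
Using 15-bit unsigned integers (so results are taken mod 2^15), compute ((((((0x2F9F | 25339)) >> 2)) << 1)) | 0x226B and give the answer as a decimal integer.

0x2F9F = 010111110011111
25339 = 110001011111011
→ | → 110111111111111 = 28671
→ >> 2 → 001101111111111 = 7167
→ << 1 (mod 2^15) → 011011111111110 = 14334
0x226B = 010001001101011
→ | → 011011111111111 = 14335

14335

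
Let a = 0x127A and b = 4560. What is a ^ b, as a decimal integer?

938

0x127A = 1001001111010
4560 = 1000111010000
XOR → 0001110101010 = 938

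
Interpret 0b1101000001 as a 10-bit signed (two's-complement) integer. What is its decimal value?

pattern = 1101000001 (MSB is 1 ⇒ negative)
Invert: 0010111110, add 1 → 0010111111 = 191, so the value is -191.
(Equivalently: 833 - 2^10 = 833 - 1024 = -191.)

-191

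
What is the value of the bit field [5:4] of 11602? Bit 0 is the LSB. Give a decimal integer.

1

v = 10110101010010
Shift right by 4: 1011010101
Mask low 2 bits: 01 = 1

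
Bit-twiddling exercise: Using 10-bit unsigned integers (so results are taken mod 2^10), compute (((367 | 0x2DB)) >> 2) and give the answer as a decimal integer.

255

367 = 0101101111
0x2DB = 1011011011
→ | → 1111111111 = 1023
→ >> 2 → 0011111111 = 255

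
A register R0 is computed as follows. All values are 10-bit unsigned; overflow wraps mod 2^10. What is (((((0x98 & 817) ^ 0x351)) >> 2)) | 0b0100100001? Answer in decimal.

0x98 = 0010011000
817 = 1100110001
→ & → 0000010000 = 16
0x351 = 1101010001
→ ^ → 1101000001 = 833
→ >> 2 → 0011010000 = 208
0b0100100001 = 0100100001
→ | → 0111110001 = 497

497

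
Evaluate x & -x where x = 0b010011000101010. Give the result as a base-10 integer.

x = 10011000101010 = 9770
-x (two's complement) = …01100111010110
AND   = 00000000000010 = 2
(x & -x isolates the lowest set bit of x.)

2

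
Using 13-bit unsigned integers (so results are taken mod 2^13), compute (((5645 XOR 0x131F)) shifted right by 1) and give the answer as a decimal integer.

5645 = 1011000001101
0x131F = 1001100011111
→ XOR → 0010100010010 = 1298
→ shifted right by 1 → 0001010001001 = 649

649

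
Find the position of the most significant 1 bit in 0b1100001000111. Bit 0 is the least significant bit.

12

0b1100001000111 = 1100001000111
The topmost 1 is at position 12 (since 2^12 = 4096 ≤ 6215 < 8192).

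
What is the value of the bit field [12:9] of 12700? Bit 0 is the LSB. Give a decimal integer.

v = 11000110011100
Shift right by 9: 11000
Mask low 4 bits: 1000 = 8

8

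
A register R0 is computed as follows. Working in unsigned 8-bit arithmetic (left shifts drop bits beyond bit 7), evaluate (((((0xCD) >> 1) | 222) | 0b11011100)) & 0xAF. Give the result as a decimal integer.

0xCD = 11001101
→ >> 1 → 01100110 = 102
222 = 11011110
→ | → 11111110 = 254
0b11011100 = 11011100
→ | → 11111110 = 254
0xAF = 10101111
→ & → 10101110 = 174

174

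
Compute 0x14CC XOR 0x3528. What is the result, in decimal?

0x14CC = 01010011001100
0x3528 = 11010100101000
XOR → 10000111100100 = 8676

8676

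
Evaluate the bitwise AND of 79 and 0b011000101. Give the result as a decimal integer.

79 = 01001111
b = 11000101
AND → 01000101 = 69

69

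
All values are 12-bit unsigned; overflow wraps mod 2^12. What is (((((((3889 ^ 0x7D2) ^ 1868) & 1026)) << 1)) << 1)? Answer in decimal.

8

3889 = 111100110001
0x7D2 = 011111010010
→ ^ → 100011100011 = 2275
1868 = 011101001100
→ ^ → 111110101111 = 4015
1026 = 010000000010
→ & → 010000000010 = 1026
→ << 1 (mod 2^12) → 100000000100 = 2052
→ << 1 (mod 2^12) → 000000001000 = 8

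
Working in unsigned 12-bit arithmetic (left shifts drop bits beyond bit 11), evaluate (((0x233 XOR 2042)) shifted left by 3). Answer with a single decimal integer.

3656

0x233 = 001000110011
2042 = 011111111010
→ XOR → 010111001001 = 1481
→ shifted left by 3 (mod 2^12) → 111001001000 = 3656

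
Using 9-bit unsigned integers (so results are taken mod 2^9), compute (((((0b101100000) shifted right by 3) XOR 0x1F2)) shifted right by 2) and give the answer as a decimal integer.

119

0b101100000 = 101100000
→ shifted right by 3 → 000101100 = 44
0x1F2 = 111110010
→ XOR → 111011110 = 478
→ shifted right by 2 → 001110111 = 119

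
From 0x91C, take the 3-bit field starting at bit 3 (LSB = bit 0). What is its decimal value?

v = 100100011100
Shift right by 3: 100100011
Mask low 3 bits: 011 = 3

3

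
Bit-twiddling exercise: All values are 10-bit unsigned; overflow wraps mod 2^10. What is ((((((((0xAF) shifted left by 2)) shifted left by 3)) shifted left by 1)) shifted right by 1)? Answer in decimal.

480

0xAF = 0010101111
→ shifted left by 2 (mod 2^10) → 1010111100 = 700
→ shifted left by 3 (mod 2^10) → 0111100000 = 480
→ shifted left by 1 (mod 2^10) → 1111000000 = 960
→ shifted right by 1 → 0111100000 = 480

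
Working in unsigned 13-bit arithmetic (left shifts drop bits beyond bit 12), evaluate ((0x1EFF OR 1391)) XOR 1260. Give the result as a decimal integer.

6931

0x1EFF = 1111011111111
1391 = 0010101101111
→ OR → 1111111111111 = 8191
1260 = 0010011101100
→ XOR → 1101100010011 = 6931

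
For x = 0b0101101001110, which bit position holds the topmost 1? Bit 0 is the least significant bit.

11

0b0101101001110 = 101101001110
The topmost 1 is at position 11 (since 2^11 = 2048 ≤ 2894 < 4096).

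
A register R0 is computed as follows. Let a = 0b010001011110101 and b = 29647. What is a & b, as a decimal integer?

8901

a = 010001011110101
29647 = 111001111001111
AND → 010001011000101 = 8901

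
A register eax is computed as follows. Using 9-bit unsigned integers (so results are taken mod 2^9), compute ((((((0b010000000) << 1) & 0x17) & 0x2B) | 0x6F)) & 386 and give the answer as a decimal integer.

2

0b010000000 = 010000000
→ << 1 (mod 2^9) → 100000000 = 256
0x17 = 000010111
→ & → 000000000 = 0
0x2B = 000101011
→ & → 000000000 = 0
0x6F = 001101111
→ | → 001101111 = 111
386 = 110000010
→ & → 000000010 = 2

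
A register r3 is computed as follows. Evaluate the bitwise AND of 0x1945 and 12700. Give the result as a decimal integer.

4356

0x1945 = 01100101000101
12700 = 11000110011100
AND → 01000100000100 = 4356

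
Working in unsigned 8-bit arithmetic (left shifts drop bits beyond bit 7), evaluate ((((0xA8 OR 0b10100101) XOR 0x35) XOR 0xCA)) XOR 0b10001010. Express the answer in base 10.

0xA8 = 10101000
0b10100101 = 10100101
→ OR → 10101101 = 173
0x35 = 00110101
→ XOR → 10011000 = 152
0xCA = 11001010
→ XOR → 01010010 = 82
0b10001010 = 10001010
→ XOR → 11011000 = 216

216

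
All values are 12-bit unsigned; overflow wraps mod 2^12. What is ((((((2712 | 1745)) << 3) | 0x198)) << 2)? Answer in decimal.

3936

2712 = 101010011000
1745 = 011011010001
→ | → 111011011001 = 3801
→ << 3 (mod 2^12) → 011011001000 = 1736
0x198 = 000110011000
→ | → 011111011000 = 2008
→ << 2 (mod 2^12) → 111101100000 = 3936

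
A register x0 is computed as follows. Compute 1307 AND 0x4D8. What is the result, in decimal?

1048

1307 = 10100011011
0x4D8 = 10011011000
AND → 10000011000 = 1048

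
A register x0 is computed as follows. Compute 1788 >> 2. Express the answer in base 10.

1788 = 11011111100
shift right by 2 → 00110111111 = 447
(equivalently, floor(1788 / 4))

447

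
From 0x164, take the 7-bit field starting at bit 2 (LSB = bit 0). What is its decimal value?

89

v = 101100100
Shift right by 2: 1011001
Mask low 7 bits: 1011001 = 89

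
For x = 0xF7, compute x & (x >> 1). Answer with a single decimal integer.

115

x = 11110111 = 247
x>>1 = 01111011
AND  = 01110011 = 115
(x & (x >> 1) has a 1 wherever x has two consecutive 1 bits.)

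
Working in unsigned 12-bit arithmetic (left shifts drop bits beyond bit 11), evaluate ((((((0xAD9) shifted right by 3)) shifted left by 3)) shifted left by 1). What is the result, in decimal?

0xAD9 = 101011011001
→ shifted right by 3 → 000101011011 = 347
→ shifted left by 3 (mod 2^12) → 101011011000 = 2776
→ shifted left by 1 (mod 2^12) → 010110110000 = 1456

1456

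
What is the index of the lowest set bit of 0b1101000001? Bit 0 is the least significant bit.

0

0b1101000001 = 1101000001
Trailing zeros: 0, so the lowest set bit is bit 0 (value 1).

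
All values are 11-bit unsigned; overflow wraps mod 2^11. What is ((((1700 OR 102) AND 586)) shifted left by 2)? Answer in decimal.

264

1700 = 11010100100
102 = 00001100110
→ OR → 11011100110 = 1766
586 = 01001001010
→ AND → 01001000010 = 578
→ shifted left by 2 (mod 2^11) → 00100001000 = 264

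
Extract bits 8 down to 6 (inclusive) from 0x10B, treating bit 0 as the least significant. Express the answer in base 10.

v = 100001011
Shift right by 6: 100
Mask low 3 bits: 100 = 4

4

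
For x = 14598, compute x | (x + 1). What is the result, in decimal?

x = 11100100000110 = 14598
x + 1 = 11100100000111
OR    = 11100100000111 = 14599
(x | (x + 1) sets the lowest cleared bit.)

14599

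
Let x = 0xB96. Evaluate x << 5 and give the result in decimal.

94912

0xB96 = 00000101110010110
shift left by 5 → 10111001011000000 = 94912
(equivalently, 2966 × 2^5 = 2966 × 32)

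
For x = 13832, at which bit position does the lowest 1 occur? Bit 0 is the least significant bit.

3

13832 = 11011000001000
Trailing zeros: 3, so the lowest set bit is bit 3 (value 8).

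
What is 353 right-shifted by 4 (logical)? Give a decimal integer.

22

353 = 101100001
shift right by 4 → 000010110 = 22
(equivalently, floor(353 / 16))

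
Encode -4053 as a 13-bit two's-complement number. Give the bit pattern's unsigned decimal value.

4053 in 13 bits: 0111111010101
Invert: 1000000101010
Add 1:  1000000101011 = 4139
(Check: 2^13 - 4053 = 8192 - 4053 = 4139.)

4139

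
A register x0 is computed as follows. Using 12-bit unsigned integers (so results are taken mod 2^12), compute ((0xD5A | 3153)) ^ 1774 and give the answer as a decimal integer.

2997

0xD5A = 110101011010
3153 = 110001010001
→ | → 110101011011 = 3419
1774 = 011011101110
→ ^ → 101110110101 = 2997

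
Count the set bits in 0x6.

0x6 = 110
Count the 1s: 1 + 1 = 2

2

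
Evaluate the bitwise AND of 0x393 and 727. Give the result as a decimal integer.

659

0x393 = 1110010011
727 = 1011010111
AND → 1010010011 = 659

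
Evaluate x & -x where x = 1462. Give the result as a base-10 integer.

2

x = 10110110110 = 1462
-x (two's complement) = …01001001010
AND   = 00000000010 = 2
(x & -x isolates the lowest set bit of x.)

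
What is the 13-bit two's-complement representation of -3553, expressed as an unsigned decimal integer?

4639

3553 in 13 bits: 0110111100001
Invert: 1001000011110
Add 1:  1001000011111 = 4639
(Check: 2^13 - 3553 = 8192 - 3553 = 4639.)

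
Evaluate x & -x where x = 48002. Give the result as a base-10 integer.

2

x = 1011101110000010 = 48002
-x (two's complement) = …0100010001111110
AND   = 0000000000000010 = 2
(x & -x isolates the lowest set bit of x.)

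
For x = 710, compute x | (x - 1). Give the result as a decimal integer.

711

x = 1011000110 = 710
x - 1 = 1011000101
OR    = 1011000111 = 711
(x | (x - 1) sets all bits below the lowest set bit.)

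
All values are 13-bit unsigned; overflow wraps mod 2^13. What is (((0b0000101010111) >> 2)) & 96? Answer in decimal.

64

0b0000101010111 = 0000101010111
→ >> 2 → 0000001010101 = 85
96 = 0000001100000
→ & → 0000001000000 = 64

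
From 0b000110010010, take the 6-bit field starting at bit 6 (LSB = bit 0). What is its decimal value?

v = 000110010010
Shift right by 6: 000110
Mask low 6 bits: 000110 = 6

6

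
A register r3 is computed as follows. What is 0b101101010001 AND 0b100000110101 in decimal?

a = 101101010001
b = 100000110101
AND → 100000010001 = 2065

2065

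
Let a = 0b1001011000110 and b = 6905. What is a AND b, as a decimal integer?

a = 1001011000110
6905 = 1101011111001
AND → 1001011000000 = 4800

4800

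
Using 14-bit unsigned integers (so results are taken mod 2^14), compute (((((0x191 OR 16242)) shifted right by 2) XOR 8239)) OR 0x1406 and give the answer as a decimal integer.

16343

0x191 = 00000110010001
16242 = 11111101110010
→ OR → 11111111110011 = 16371
→ shifted right by 2 → 00111111111100 = 4092
8239 = 10000000101111
→ XOR → 10111111010011 = 12243
0x1406 = 01010000000110
→ OR → 11111111010111 = 16343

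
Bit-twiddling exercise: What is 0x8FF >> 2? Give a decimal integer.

575

0x8FF = 100011111111
shift right by 2 → 001000111111 = 575
(equivalently, floor(2303 / 4))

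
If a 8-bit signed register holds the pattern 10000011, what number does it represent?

pattern = 10000011 (MSB is 1 ⇒ negative)
Invert: 01111100, add 1 → 01111101 = 125, so the value is -125.
(Equivalently: 131 - 2^8 = 131 - 256 = -125.)

-125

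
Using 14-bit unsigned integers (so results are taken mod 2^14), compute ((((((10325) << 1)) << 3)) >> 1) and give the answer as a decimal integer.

680

10325 = 10100001010101
→ << 1 (mod 2^14) → 01000010101010 = 4266
→ << 3 (mod 2^14) → 00010101010000 = 1360
→ >> 1 → 00001010101000 = 680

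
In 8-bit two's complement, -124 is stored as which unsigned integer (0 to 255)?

124 in 8 bits: 01111100
Invert: 10000011
Add 1:  10000100 = 132
(Check: 2^8 - 124 = 256 - 124 = 132.)

132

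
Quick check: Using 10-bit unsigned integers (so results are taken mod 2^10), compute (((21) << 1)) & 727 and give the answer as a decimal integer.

2

21 = 0000010101
→ << 1 (mod 2^10) → 0000101010 = 42
727 = 1011010111
→ & → 0000000010 = 2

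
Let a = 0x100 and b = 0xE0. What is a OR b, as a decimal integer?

0x100 = 100000000
0xE0 = 011100000
 OR → 111100000 = 480

480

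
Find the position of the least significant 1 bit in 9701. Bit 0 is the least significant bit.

9701 = 10010111100101
Trailing zeros: 0, so the lowest set bit is bit 0 (value 1).

0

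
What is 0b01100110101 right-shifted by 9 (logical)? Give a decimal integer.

x = 1100110101
shift right by 9 → 0000000001 = 1
(equivalently, floor(821 / 512))

1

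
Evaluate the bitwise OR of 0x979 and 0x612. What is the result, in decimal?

3963

0x979 = 100101111001
0x612 = 011000010010
 OR → 111101111011 = 3963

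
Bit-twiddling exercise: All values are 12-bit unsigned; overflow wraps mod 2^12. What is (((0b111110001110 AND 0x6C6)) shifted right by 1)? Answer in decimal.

835

0b111110001110 = 111110001110
0x6C6 = 011011000110
→ AND → 011010000110 = 1670
→ shifted right by 1 → 001101000011 = 835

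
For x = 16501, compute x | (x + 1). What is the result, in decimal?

16503

x = 100000001110101 = 16501
x + 1 = 100000001110110
OR    = 100000001110111 = 16503
(x | (x + 1) sets the lowest cleared bit.)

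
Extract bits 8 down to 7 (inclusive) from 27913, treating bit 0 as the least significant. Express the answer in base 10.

v = 0110110100001001
Shift right by 7: 011011010
Mask low 2 bits: 10 = 2

2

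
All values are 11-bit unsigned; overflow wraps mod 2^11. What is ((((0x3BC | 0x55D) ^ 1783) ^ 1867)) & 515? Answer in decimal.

513

0x3BC = 01110111100
0x55D = 10101011101
→ | → 11111111101 = 2045
1783 = 11011110111
→ ^ → 00100001010 = 266
1867 = 11101001011
→ ^ → 11001000001 = 1601
515 = 01000000011
→ & → 01000000001 = 513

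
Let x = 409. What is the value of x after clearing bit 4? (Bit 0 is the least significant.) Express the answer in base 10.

393

x = 110011001
bit 4 is currently 1; clear it via x & ~(1 << 4) = x & ~16
→ 110001001 = 393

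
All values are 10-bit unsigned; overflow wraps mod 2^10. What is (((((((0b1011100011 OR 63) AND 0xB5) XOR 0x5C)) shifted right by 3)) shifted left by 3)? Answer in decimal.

232

0b1011100011 = 1011100011
63 = 0000111111
→ OR → 1011111111 = 767
0xB5 = 0010110101
→ AND → 0010110101 = 181
0x5C = 0001011100
→ XOR → 0011101001 = 233
→ shifted right by 3 → 0000011101 = 29
→ shifted left by 3 (mod 2^10) → 0011101000 = 232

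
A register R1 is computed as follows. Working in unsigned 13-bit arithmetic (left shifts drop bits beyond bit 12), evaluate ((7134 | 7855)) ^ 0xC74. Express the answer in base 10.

5003

7134 = 1101111011110
7855 = 1111010101111
→ | → 1111111111111 = 8191
0xC74 = 0110001110100
→ ^ → 1001110001011 = 5003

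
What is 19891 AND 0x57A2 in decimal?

19891 = 100110110110011
0x57A2 = 101011110100010
AND → 100010110100010 = 17826

17826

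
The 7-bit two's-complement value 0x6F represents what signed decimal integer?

pattern = 1101111 (MSB is 1 ⇒ negative)
Invert: 0010000, add 1 → 0010001 = 17, so the value is -17.
(Equivalently: 111 - 2^7 = 111 - 128 = -17.)

-17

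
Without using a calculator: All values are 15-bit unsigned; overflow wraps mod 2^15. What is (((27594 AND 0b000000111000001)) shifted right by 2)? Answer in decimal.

112

27594 = 110101111001010
0b000000111000001 = 000000111000001
→ AND → 000000111000000 = 448
→ shifted right by 2 → 000000001110000 = 112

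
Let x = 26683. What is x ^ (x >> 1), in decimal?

x = 110100000111011 = 26683
x>>1 = 011010000011101
XOR  = 101110000100110 = 23590
(x ^ (x >> 1) gives the standard binary-reflected Gray code of x.)

23590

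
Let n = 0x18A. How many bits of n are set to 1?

4

0x18A = 110001010
Count the 1s: 1 + 1 + 1 + 1 = 4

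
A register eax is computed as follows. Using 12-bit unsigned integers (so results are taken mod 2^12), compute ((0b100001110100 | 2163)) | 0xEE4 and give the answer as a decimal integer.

3831

0b100001110100 = 100001110100
2163 = 100001110011
→ | → 100001110111 = 2167
0xEE4 = 111011100100
→ | → 111011110111 = 3831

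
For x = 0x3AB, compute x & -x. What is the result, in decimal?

1

x = 1110101011 = 939
-x (two's complement) = …0001010101
AND   = 0000000001 = 1
(x & -x isolates the lowest set bit of x.)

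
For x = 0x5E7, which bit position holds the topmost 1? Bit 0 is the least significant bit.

10

0x5E7 = 10111100111
The topmost 1 is at position 10 (since 2^10 = 1024 ≤ 1511 < 2048).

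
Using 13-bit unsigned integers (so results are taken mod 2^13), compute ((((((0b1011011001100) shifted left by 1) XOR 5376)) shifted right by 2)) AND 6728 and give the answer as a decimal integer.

512

0b1011011001100 = 1011011001100
→ shifted left by 1 (mod 2^13) → 0110110011000 = 3480
5376 = 1010100000000
→ XOR → 1100010011000 = 6296
→ shifted right by 2 → 0011000100110 = 1574
6728 = 1101001001000
→ AND → 0001000000000 = 512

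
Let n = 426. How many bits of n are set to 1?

426 = 110101010
Count the 1s: 1 + 1 + 1 + 1 + 1 = 5

5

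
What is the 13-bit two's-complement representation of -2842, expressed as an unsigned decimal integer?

2842 in 13 bits: 0101100011010
Invert: 1010011100101
Add 1:  1010011100110 = 5350
(Check: 2^13 - 2842 = 8192 - 2842 = 5350.)

5350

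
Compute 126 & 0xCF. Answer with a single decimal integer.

78

126 = 01111110
0xCF = 11001111
AND → 01001110 = 78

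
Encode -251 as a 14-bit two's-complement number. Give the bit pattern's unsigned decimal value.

251 in 14 bits: 00000011111011
Invert: 11111100000100
Add 1:  11111100000101 = 16133
(Check: 2^14 - 251 = 16384 - 251 = 16133.)

16133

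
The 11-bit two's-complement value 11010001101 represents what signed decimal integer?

-371

pattern = 11010001101 (MSB is 1 ⇒ negative)
Invert: 00101110010, add 1 → 00101110011 = 371, so the value is -371.
(Equivalently: 1677 - 2^11 = 1677 - 2048 = -371.)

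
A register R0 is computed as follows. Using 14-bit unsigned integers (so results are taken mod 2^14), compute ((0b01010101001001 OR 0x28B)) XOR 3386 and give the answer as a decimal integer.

6897

0b01010101001001 = 01010101001001
0x28B = 00001010001011
→ OR → 01011111001011 = 6091
3386 = 00110100111010
→ XOR → 01101011110001 = 6897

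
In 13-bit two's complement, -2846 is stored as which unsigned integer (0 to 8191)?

2846 in 13 bits: 0101100011110
Invert: 1010011100001
Add 1:  1010011100010 = 5346
(Check: 2^13 - 2846 = 8192 - 2846 = 5346.)

5346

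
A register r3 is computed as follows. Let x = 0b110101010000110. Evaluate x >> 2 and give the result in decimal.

6817

x = 110101010000110
shift right by 2 → 001101010100001 = 6817
(equivalently, floor(27270 / 4))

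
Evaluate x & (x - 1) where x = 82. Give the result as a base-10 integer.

80

x = 1010010 = 82
x - 1 = 1010001
AND   = 1010000 = 80
(x & (x - 1) clears the lowest set bit of x.)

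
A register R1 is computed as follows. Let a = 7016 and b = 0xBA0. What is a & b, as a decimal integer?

2848

7016 = 1101101101000
0xBA0 = 0101110100000
AND → 0101100100000 = 2848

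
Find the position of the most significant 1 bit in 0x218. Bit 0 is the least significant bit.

9

0x218 = 1000011000
The topmost 1 is at position 9 (since 2^9 = 512 ≤ 536 < 1024).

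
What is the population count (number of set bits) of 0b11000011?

4

n = 11000011
Count the 1s: 1 + 1 + 1 + 1 = 4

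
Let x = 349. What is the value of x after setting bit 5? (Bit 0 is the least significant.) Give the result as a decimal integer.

381

x = 00101011101
bit 5 is currently 0; set it via x | (1 << 5) = x | 32
→ 00101111101 = 381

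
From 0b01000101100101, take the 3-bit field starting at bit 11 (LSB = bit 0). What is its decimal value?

v = 01000101100101
Shift right by 11: 010
Mask low 3 bits: 010 = 2

2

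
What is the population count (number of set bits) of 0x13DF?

10

0x13DF = 1001111011111
Count the 1s: 1 + 1 + 1 + 1 + 1 + 1 + 1 + 1 + 1 + 1 = 10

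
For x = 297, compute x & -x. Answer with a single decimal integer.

x = 100101001 = 297
-x (two's complement) = …011010111
AND   = 000000001 = 1
(x & -x isolates the lowest set bit of x.)

1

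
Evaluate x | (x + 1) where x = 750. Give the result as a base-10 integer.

x = 1011101110 = 750
x + 1 = 1011101111
OR    = 1011101111 = 751
(x | (x + 1) sets the lowest cleared bit.)

751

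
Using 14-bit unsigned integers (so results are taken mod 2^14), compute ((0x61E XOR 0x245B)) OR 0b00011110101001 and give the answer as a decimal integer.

0x61E = 00011000011110
0x245B = 10010001011011
→ XOR → 10001001000101 = 8773
0b00011110101001 = 00011110101001
→ OR → 10011111101101 = 10221

10221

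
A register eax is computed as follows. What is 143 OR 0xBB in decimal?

143 = 10001111
0xBB = 10111011
 OR → 10111111 = 191

191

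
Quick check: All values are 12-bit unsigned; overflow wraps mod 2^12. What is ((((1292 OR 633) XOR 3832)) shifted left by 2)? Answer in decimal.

1556

1292 = 010100001100
633 = 001001111001
→ OR → 011101111101 = 1917
3832 = 111011111000
→ XOR → 100110000101 = 2437
→ shifted left by 2 (mod 2^12) → 011000010100 = 1556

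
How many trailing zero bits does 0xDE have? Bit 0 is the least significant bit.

1

0xDE = 11011110
Trailing zeros: 1, so the lowest set bit is bit 1 (value 2).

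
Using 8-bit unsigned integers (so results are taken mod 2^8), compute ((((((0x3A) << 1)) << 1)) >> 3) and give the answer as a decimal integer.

29

0x3A = 00111010
→ << 1 (mod 2^8) → 01110100 = 116
→ << 1 (mod 2^8) → 11101000 = 232
→ >> 3 → 00011101 = 29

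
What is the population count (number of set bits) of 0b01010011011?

n = 1010011011
Count the 1s: 1 + 1 + 1 + 1 + 1 + 1 = 6

6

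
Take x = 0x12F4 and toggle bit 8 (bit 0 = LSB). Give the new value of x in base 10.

x = 001001011110100
bit 8 is currently 0; toggle it via x ^ (1 << 8) = x ^ 256
→ 001001111110100 = 5108

5108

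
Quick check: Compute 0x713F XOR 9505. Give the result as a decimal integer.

0x713F = 111000100111111
9505 = 010010100100001
XOR → 101010000011110 = 21534

21534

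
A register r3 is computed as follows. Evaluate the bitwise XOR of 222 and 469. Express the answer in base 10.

222 = 011011110
469 = 111010101
XOR → 100001011 = 267

267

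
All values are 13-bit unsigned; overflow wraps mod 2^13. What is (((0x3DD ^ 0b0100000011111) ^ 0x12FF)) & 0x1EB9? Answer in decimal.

6201

0x3DD = 0001111011101
0b0100000011111 = 0100000011111
→ ^ → 0101111000010 = 3010
0x12FF = 1001011111111
→ ^ → 1100100111101 = 6461
0x1EB9 = 1111010111001
→ & → 1100000111001 = 6201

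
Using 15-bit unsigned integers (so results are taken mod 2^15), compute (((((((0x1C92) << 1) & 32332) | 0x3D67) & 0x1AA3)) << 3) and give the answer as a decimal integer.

16664

0x1C92 = 001110010010010
→ << 1 (mod 2^15) → 011100100100100 = 14628
32332 = 111111001001100
→ & → 011100000000100 = 14340
0x3D67 = 011110101100111
→ | → 011110101100111 = 15719
0x1AA3 = 001101010100011
→ & → 001100000100011 = 6179
→ << 3 (mod 2^15) → 100000100011000 = 16664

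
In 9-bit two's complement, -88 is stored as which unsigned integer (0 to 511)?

424

88 in 9 bits: 001011000
Invert: 110100111
Add 1:  110101000 = 424
(Check: 2^9 - 88 = 512 - 88 = 424.)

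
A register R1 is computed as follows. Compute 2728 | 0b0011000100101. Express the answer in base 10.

2728 = 101010101000
b = 011000100101
 OR → 111010101101 = 3757

3757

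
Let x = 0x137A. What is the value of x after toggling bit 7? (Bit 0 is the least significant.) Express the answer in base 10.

5114

x = 1001101111010
bit 7 is currently 0; toggle it via x ^ (1 << 7) = x ^ 128
→ 1001111111010 = 5114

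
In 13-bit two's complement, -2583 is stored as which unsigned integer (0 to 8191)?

5609

2583 in 13 bits: 0101000010111
Invert: 1010111101000
Add 1:  1010111101001 = 5609
(Check: 2^13 - 2583 = 8192 - 2583 = 5609.)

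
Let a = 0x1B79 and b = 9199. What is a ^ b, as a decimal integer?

14486

0x1B79 = 01101101111001
9199 = 10001111101111
XOR → 11100010010110 = 14486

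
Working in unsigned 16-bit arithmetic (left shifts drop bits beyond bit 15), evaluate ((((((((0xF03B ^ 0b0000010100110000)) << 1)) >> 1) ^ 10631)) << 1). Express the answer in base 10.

0xF03B = 1111000000111011
0b0000010100110000 = 0000010100110000
→ ^ → 1111010100001011 = 62731
→ << 1 (mod 2^16) → 1110101000010110 = 59926
→ >> 1 → 0111010100001011 = 29963
10631 = 0010100110000111
→ ^ → 0101110010001100 = 23692
→ << 1 (mod 2^16) → 1011100100011000 = 47384

47384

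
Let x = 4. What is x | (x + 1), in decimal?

x = 100 = 4
x + 1 = 101
OR    = 101 = 5
(x | (x + 1) sets the lowest cleared bit.)

5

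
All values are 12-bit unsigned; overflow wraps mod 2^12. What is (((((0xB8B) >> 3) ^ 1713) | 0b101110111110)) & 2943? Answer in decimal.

2942

0xB8B = 101110001011
→ >> 3 → 000101110001 = 369
1713 = 011010110001
→ ^ → 011111000000 = 1984
0b101110111110 = 101110111110
→ | → 111111111110 = 4094
2943 = 101101111111
→ & → 101101111110 = 2942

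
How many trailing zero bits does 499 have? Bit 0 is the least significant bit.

499 = 111110011
Trailing zeros: 0, so the lowest set bit is bit 0 (value 1).

0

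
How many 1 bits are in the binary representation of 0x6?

2

0x6 = 110
Count the 1s: 1 + 1 = 2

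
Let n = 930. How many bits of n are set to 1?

5

930 = 1110100010
Count the 1s: 1 + 1 + 1 + 1 + 1 = 5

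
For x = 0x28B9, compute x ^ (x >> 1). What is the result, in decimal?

x = 10100010111001 = 10425
x>>1 = 01010001011100
XOR  = 11110011100101 = 15589
(x ^ (x >> 1) gives the standard binary-reflected Gray code of x.)

15589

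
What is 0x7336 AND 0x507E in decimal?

20534

0x7336 = 111001100110110
0x507E = 101000001111110
AND → 101000000110110 = 20534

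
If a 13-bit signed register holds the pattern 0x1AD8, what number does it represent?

-1320

pattern = 1101011011000 (MSB is 1 ⇒ negative)
Invert: 0010100100111, add 1 → 0010100101000 = 1320, so the value is -1320.
(Equivalently: 6872 - 2^13 = 6872 - 8192 = -1320.)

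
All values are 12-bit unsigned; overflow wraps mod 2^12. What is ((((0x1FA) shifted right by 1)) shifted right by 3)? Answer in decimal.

31

0x1FA = 000111111010
→ shifted right by 1 → 000011111101 = 253
→ shifted right by 3 → 000000011111 = 31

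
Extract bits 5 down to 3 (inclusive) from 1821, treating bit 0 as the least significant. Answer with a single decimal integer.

v = 011100011101
Shift right by 3: 011100011
Mask low 3 bits: 011 = 3

3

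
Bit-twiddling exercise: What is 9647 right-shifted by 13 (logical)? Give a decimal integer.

1

9647 = 10010110101111
shift right by 13 → 00000000000001 = 1
(equivalently, floor(9647 / 8192))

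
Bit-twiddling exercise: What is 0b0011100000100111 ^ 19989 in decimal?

a = 011100000100111
19989 = 100111000010101
XOR → 111011000110010 = 30258

30258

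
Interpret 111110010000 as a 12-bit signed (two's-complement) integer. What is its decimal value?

-112

pattern = 111110010000 (MSB is 1 ⇒ negative)
Invert: 000001101111, add 1 → 000001110000 = 112, so the value is -112.
(Equivalently: 3984 - 2^12 = 3984 - 4096 = -112.)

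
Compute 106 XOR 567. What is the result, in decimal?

605

106 = 0001101010
567 = 1000110111
XOR → 1001011101 = 605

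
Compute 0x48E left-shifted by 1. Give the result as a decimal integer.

2332

0x48E = 010010001110
shift left by 1 → 100100011100 = 2332
(equivalently, 1166 × 2^1 = 1166 × 2)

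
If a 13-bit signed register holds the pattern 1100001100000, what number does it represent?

pattern = 1100001100000 (MSB is 1 ⇒ negative)
Invert: 0011110011111, add 1 → 0011110100000 = 1952, so the value is -1952.
(Equivalently: 6240 - 2^13 = 6240 - 8192 = -1952.)

-1952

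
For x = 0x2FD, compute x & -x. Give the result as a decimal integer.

x = 1011111101 = 765
-x (two's complement) = …0100000011
AND   = 0000000001 = 1
(x & -x isolates the lowest set bit of x.)

1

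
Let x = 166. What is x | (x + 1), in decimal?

x = 10100110 = 166
x + 1 = 10100111
OR    = 10100111 = 167
(x | (x + 1) sets the lowest cleared bit.)

167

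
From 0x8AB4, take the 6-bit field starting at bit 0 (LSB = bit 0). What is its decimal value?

v = 1000101010110100
Shift right by 0: 1000101010110100
Mask low 6 bits: 110100 = 52

52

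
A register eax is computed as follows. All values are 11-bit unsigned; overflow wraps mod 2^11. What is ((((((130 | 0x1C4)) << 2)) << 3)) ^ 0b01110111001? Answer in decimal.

889

130 = 00010000010
0x1C4 = 00111000100
→ | → 00111000110 = 454
→ << 2 (mod 2^11) → 11100011000 = 1816
→ << 3 (mod 2^11) → 00011000000 = 192
0b01110111001 = 01110111001
→ ^ → 01101111001 = 889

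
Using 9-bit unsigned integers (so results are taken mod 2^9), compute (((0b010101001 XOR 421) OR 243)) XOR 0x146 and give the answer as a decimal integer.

0b010101001 = 010101001
421 = 110100101
→ XOR → 100001100 = 268
243 = 011110011
→ OR → 111111111 = 511
0x146 = 101000110
→ XOR → 010111001 = 185

185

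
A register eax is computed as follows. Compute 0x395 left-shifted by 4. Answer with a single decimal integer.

14672

0x395 = 00001110010101
shift left by 4 → 11100101010000 = 14672
(equivalently, 917 × 2^4 = 917 × 16)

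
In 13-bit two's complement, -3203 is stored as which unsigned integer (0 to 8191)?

3203 in 13 bits: 0110010000011
Invert: 1001101111100
Add 1:  1001101111101 = 4989
(Check: 2^13 - 3203 = 8192 - 3203 = 4989.)

4989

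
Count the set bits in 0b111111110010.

n = 111111110010
Count the 1s: 1 + 1 + 1 + 1 + 1 + 1 + 1 + 1 + 1 = 9

9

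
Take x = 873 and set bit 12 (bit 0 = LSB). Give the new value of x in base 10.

4969

x = 0001101101001
bit 12 is currently 0; set it via x | (1 << 12) = x | 4096
→ 1001101101001 = 4969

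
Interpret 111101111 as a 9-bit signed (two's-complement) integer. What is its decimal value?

-17

pattern = 111101111 (MSB is 1 ⇒ negative)
Invert: 000010000, add 1 → 000010001 = 17, so the value is -17.
(Equivalently: 495 - 2^9 = 495 - 512 = -17.)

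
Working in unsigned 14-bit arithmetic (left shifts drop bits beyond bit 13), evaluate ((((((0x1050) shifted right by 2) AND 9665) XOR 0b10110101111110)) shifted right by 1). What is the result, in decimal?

5311

0x1050 = 01000001010000
→ shifted right by 2 → 00010000010100 = 1044
9665 = 10010111000001
→ AND → 00010000000000 = 1024
0b10110101111110 = 10110101111110
→ XOR → 10100101111110 = 10622
→ shifted right by 1 → 01010010111111 = 5311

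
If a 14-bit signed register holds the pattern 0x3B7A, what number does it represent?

-1158

pattern = 11101101111010 (MSB is 1 ⇒ negative)
Invert: 00010010000101, add 1 → 00010010000110 = 1158, so the value is -1158.
(Equivalently: 15226 - 2^14 = 15226 - 16384 = -1158.)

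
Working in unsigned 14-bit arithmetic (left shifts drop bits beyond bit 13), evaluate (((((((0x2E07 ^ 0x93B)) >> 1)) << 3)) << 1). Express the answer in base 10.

0x2E07 = 10111000000111
0x93B = 00100100111011
→ ^ → 10011100111100 = 10044
→ >> 1 → 01001110011110 = 5022
→ << 3 (mod 2^14) → 01110011110000 = 7408
→ << 1 (mod 2^14) → 11100111100000 = 14816

14816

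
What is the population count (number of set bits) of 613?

613 = 1001100101
Count the 1s: 1 + 1 + 1 + 1 + 1 = 5

5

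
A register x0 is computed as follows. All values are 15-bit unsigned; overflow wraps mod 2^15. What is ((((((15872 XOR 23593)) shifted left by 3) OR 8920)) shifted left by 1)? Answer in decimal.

15872 = 011111000000000
23593 = 101110000101001
→ XOR → 110001000101001 = 25129
→ shifted left by 3 (mod 2^15) → 001000101001000 = 4424
8920 = 010001011011000
→ OR → 011001111011000 = 13272
→ shifted left by 1 (mod 2^15) → 110011110110000 = 26544

26544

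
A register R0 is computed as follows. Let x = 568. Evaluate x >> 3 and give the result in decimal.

71

568 = 1000111000
shift right by 3 → 0001000111 = 71
(equivalently, floor(568 / 8))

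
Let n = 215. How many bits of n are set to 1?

215 = 11010111
Count the 1s: 1 + 1 + 1 + 1 + 1 + 1 = 6

6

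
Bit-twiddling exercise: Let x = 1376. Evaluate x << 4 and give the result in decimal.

1376 = 000010101100000
shift left by 4 → 101011000000000 = 22016
(equivalently, 1376 × 2^4 = 1376 × 16)

22016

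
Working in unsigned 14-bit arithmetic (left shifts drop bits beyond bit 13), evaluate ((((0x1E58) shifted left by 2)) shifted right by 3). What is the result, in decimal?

1836

0x1E58 = 01111001011000
→ shifted left by 2 (mod 2^14) → 11100101100000 = 14688
→ shifted right by 3 → 00011100101100 = 1836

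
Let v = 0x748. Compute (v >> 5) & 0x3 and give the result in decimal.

v = 011101001000
Shift right by 5: 0111010
Mask low 2 bits: 10 = 2

2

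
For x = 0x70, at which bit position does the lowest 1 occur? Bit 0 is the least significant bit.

0x70 = 1110000
Trailing zeros: 4, so the lowest set bit is bit 4 (value 16).

4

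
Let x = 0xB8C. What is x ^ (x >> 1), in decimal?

x = 101110001100 = 2956
x>>1 = 010111000110
XOR  = 111001001010 = 3658
(x ^ (x >> 1) gives the standard binary-reflected Gray code of x.)

3658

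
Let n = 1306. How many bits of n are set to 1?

1306 = 10100011010
Count the 1s: 1 + 1 + 1 + 1 + 1 = 5

5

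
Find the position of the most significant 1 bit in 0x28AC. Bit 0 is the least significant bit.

13

0x28AC = 10100010101100
The topmost 1 is at position 13 (since 2^13 = 8192 ≤ 10412 < 16384).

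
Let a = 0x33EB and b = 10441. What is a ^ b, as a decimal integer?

0x33EB = 11001111101011
10441 = 10100011001001
XOR → 01101100100010 = 6946

6946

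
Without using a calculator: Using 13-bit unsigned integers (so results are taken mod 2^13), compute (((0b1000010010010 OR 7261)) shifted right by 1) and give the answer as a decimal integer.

3695

0b1000010010010 = 1000010010010
7261 = 1110001011101
→ OR → 1110011011111 = 7391
→ shifted right by 1 → 0111001101111 = 3695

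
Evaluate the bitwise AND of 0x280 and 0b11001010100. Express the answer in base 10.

512

0x280 = 01010000000
b = 11001010100
AND → 01000000000 = 512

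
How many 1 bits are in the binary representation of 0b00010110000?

n = 10110000
Count the 1s: 1 + 1 + 1 = 3

3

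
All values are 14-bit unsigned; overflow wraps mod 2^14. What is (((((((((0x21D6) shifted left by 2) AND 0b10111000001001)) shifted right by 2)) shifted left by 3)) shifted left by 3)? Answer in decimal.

8320

0x21D6 = 10000111010110
→ shifted left by 2 (mod 2^14) → 00011101011000 = 1880
0b10111000001001 = 10111000001001
→ AND → 00011000001000 = 1544
→ shifted right by 2 → 00000110000010 = 386
→ shifted left by 3 (mod 2^14) → 00110000010000 = 3088
→ shifted left by 3 (mod 2^14) → 10000010000000 = 8320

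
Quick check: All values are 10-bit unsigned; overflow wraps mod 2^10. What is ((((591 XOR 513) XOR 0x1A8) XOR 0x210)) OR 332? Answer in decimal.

591 = 1001001111
513 = 1000000001
→ XOR → 0001001110 = 78
0x1A8 = 0110101000
→ XOR → 0111100110 = 486
0x210 = 1000010000
→ XOR → 1111110110 = 1014
332 = 0101001100
→ OR → 1111111110 = 1022

1022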